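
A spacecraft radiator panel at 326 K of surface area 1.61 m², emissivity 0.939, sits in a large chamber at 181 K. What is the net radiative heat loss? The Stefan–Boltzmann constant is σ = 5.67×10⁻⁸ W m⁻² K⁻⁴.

Q ≈ 876 W

Q = εσA(T⁴ − T_s⁴). T⁴ − T_s⁴ = (326)⁴ − (181)⁴ = 1.13×10^10 − 1.07×10^9 = 1.02×10^10 K⁴.
Q = 0.939 × 5.67×10⁻⁸ × 1.61 × 1.02×10^10 = 876 W.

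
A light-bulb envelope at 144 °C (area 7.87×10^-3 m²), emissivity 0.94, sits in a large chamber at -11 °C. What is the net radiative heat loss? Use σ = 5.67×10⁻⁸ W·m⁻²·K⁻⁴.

Convert: 144 °C = 417 K; -11 °C = 262 K.
Q = εσA(T⁴ − T_s⁴). T⁴ − T_s⁴ = (417)⁴ − (262)⁴ = 3.02×10^10 − 4.71×10^9 = 2.55×10^10 K⁴.
Q = 0.94 × 5.67×10⁻⁸ × 7.87×10^-3 × 2.55×10^10 = 10.7 W.

Q ≈ 10.7 W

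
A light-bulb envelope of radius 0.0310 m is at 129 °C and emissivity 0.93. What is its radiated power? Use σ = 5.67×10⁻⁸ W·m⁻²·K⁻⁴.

P ≈ 16.6 W

A = 4πr² = 4π × (0.0310)² = 0.0121 m².
129 °C = 402 K.
Stefan–Boltzmann: P = εσAT⁴ = 0.93 × 5.67×10⁻⁸ × 0.0121 × (402)⁴ = 0.93 × 5.67×10⁻⁸ × 0.0121 × 2.61×10^10.
P = 16.6 W.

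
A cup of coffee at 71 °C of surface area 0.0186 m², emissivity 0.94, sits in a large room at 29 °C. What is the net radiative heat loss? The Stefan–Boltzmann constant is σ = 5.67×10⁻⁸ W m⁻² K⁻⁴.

Q ≈ 5.64 W

Convert: 71 °C = 344 K; 29 °C = 302 K.
Q = εσA(T⁴ − T_s⁴). T⁴ − T_s⁴ = (344)⁴ − (302)⁴ = 1.40×10^10 − 8.32×10^9 = 5.69×10^9 K⁴.
Q = 0.94 × 5.67×10⁻⁸ × 0.0186 × 5.69×10^9 = 5.64 W.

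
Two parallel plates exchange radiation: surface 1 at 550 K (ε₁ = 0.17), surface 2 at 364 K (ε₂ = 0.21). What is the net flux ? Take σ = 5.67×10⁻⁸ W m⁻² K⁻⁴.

q ≈ 435 W/m²

For two large parallel gray plates, q = σ(T₁⁴ − T₂⁴) / (1/ε₁ + 1/ε₂ − 1).
1/ε₁ + 1/ε₂ − 1 = 1/0.17 + 1/0.21 − 1 = 9.644.
T₁⁴ − T₂⁴ = 9.15×10^10 − 1.76×10^10 = 7.40×10^10 K⁴.
q = 5.67×10⁻⁸ × 7.40×10^10 / 9.644 = 435 W/m².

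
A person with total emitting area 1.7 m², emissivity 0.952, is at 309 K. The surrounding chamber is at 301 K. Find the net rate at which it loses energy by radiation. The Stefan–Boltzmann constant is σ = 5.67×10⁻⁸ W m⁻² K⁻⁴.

Q ≈ 83.3 W

Q = εσA(T⁴ − T_s⁴). T⁴ − T_s⁴ = (309)⁴ − (301)⁴ = 9.12×10^9 − 8.21×10^9 = 9.08×10^8 K⁴.
Q = 0.952 × 5.67×10⁻⁸ × 1.70 × 9.08×10^8 = 83.3 W.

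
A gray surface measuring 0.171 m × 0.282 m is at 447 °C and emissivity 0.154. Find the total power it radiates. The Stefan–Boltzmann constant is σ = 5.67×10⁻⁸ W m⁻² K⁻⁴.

A = 0.171 × 0.282 = 0.0482 m².
447 °C = 720 K.
P = εσAT⁴ = 0.154 × 5.67×10⁻⁸ × 0.0482 × (720)⁴ = 0.154 × 5.67×10⁻⁸ × 0.0482 × 2.69×10^11.
P = 113 W.

P ≈ 113 W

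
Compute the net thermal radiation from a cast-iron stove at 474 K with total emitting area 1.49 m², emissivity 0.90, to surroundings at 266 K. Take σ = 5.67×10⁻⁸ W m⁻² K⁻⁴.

Q = εσA(T⁴ − T_s⁴). T⁴ − T_s⁴ = (474)⁴ − (266)⁴ = 5.05×10^10 − 5.01×10^9 = 4.55×10^10 K⁴.
Q = 0.90 × 5.67×10⁻⁸ × 1.49 × 4.55×10^10 = 3460 W.

Q ≈ 3460 W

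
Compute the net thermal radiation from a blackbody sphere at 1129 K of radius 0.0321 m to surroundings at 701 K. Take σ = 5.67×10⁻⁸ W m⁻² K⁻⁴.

A = 4πr² = 4π × (0.0321)² = 0.0129 m².
Q = σA(T⁴ − T_s⁴). T⁴ − T_s⁴ = (1129)⁴ − (701)⁴ = 1.62×10^12 − 2.41×10^11 = 1.38×10^12 K⁴.
Q = 5.67×10⁻⁸ × 0.0129 × 1.38×10^12 = 1020 W.

Q ≈ 1020 W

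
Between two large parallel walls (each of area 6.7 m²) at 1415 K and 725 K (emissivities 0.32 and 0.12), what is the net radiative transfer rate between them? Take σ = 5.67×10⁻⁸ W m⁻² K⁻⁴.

Q ≈ 1.36×10^5 W

For two large parallel gray plates, q = σ(T₁⁴ − T₂⁴) / (1/ε₁ + 1/ε₂ − 1).
1/ε₁ + 1/ε₂ − 1 = 1/0.32 + 1/0.12 − 1 = 10.46.
T₁⁴ − T₂⁴ = 4.01×10^12 − 2.76×10^11 = 3.73×10^12 K⁴.
q = 5.67×10⁻⁸ × 3.73×10^12 / 10.46 = 20200 W/m².
Q = q·A = 20200 × 6.7 = 1.36×10^5 W.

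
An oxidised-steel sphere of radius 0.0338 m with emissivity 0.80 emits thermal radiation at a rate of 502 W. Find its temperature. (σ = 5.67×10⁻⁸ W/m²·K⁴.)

T ≈ 937 K

A = 4πr² = 4π × (0.0338)² = 0.0144 m².
From P = εσAT⁴, T = (P / εσA)^(1/4) = (502 / (0.80 × 5.67×10⁻⁸ × 0.0144))^(1/4).
T = (7.71×10^11)^(1/4) = 937 K.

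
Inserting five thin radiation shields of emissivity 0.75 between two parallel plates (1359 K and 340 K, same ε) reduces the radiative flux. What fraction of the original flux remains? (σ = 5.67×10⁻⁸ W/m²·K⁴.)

With N identical shields there are N+1 = 6 gaps in series, each with the same radiative resistance, so the flux falls to 1/(N+1) of its unshielded value.

ratio ≈ 0.167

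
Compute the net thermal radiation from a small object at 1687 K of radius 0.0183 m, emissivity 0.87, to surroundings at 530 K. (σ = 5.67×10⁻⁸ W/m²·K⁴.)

A = 4πr² = 4π × (0.0183)² = 4.21×10^-3 m².
Q = εσA(T⁴ − T_s⁴). T⁴ − T_s⁴ = (1687)⁴ − (530)⁴ = 8.10×10^12 − 7.89×10^10 = 8.02×10^12 K⁴.
Q = 0.87 × 5.67×10⁻⁸ × 4.21×10^-3 × 8.02×10^12 = 1670 W.

Q ≈ 1670 W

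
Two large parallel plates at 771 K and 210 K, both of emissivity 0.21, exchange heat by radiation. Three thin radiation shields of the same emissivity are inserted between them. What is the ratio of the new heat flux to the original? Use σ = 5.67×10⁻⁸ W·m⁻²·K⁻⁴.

ratio ≈ 0.250

With N identical shields there are N+1 = 4 gaps in series, each with the same radiative resistance, so the flux falls to 1/(N+1) of its unshielded value.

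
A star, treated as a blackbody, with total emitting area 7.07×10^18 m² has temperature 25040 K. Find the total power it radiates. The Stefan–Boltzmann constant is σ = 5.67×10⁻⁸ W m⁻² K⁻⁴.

P ≈ 1.58×10^29 W

P = σAT⁴ = 5.67×10⁻⁸ × 7.07×10^18 × (25040)⁴ = 5.67×10⁻⁸ × 7.07×10^18 × 3.93×10^17.
P = 1.58×10^29 W.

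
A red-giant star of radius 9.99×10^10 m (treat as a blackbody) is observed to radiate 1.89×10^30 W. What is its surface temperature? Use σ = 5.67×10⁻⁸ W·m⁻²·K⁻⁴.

T ≈ 4040 K

A = 4πr² = 4π × (9.99×10^10)² = 1.25×10^23 m².
From P = σAT⁴, T = (P / σA)^(1/4) = (1.89×10^30 / (5.67×10⁻⁸ × 1.25×10^23))^(1/4).
T = (2.66×10^14)^(1/4) = 4040 K.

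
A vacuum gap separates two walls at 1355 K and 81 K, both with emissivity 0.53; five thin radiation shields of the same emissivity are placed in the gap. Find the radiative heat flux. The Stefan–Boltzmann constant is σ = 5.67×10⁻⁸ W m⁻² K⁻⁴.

q ≈ 11500 W/m²

Each of the 6 gaps contributes resistance (2/ε − 1) = 2/0.53 − 1 = 2.774; total = 16.64.
q = σ(T₁⁴ − T₂⁴) / 16.64 = 5.67×10⁻⁸ × 3.37×10^12 / 16.64 = 11500 W/m².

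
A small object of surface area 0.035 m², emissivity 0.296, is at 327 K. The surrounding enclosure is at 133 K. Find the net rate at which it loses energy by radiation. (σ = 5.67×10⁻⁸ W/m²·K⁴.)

Q ≈ 6.53 W

Q = εσA(T⁴ − T_s⁴). T⁴ − T_s⁴ = (327)⁴ − (133)⁴ = 1.14×10^10 − 3.13×10^8 = 1.11×10^10 K⁴.
Q = 0.296 × 5.67×10⁻⁸ × 0.0350 × 1.11×10^10 = 6.53 W.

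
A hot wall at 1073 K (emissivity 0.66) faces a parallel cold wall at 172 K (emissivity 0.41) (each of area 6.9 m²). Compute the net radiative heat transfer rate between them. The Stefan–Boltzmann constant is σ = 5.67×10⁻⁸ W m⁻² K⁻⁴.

For two large parallel gray plates, q = σ(T₁⁴ − T₂⁴) / (1/ε₁ + 1/ε₂ − 1).
1/ε₁ + 1/ε₂ − 1 = 1/0.66 + 1/0.41 − 1 = 2.954.
T₁⁴ − T₂⁴ = 1.33×10^12 − 8.75×10^8 = 1.32×10^12 K⁴.
q = 5.67×10⁻⁸ × 1.32×10^12 / 2.954 = 25400 W/m².
Q = q·A = 25400 × 6.9 = 1.75×10^5 W.

Q ≈ 1.75×10^5 W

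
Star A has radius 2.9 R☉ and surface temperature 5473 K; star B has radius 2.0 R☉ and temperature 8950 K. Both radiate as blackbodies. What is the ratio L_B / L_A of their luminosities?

L_B/L_A ≈ 3.40

L = 4πR²σT⁴ ∝ R²T⁴, so L_B/L_A = (2.0/2.9)² × (8950/5473)⁴ = 0.476 × 7.15 = 3.40.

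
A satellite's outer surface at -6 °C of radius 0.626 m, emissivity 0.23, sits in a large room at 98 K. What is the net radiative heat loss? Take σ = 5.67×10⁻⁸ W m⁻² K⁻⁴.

Q ≈ 320 W

A = 4πr² = 4π × (0.626)² = 4.92 m².
Convert: -6 °C = 267 K.
Q = εσA(T⁴ − T_s⁴). T⁴ − T_s⁴ = (267)⁴ − (98)⁴ = 5.08×10^9 − 9.22×10^7 = 4.99×10^9 K⁴.
Q = 0.23 × 5.67×10⁻⁸ × 4.92 × 4.99×10^9 = 320 W.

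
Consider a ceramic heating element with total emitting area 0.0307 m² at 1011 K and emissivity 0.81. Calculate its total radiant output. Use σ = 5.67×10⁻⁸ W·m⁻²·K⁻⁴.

P ≈ 1470 W

P = εσAT⁴ = 0.81 × 5.67×10⁻⁸ × 0.0307 × (1011)⁴ = 0.81 × 5.67×10⁻⁸ × 0.0307 × 1.04×10^12.
P = 1470 W.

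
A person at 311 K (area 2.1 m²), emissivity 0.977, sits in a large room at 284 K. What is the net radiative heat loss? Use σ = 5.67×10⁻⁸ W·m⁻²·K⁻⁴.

Q ≈ 331 W

Q = εσA(T⁴ − T_s⁴). T⁴ − T_s⁴ = (311)⁴ − (284)⁴ = 9.35×10^9 − 6.51×10^9 = 2.85×10^9 K⁴.
Q = 0.977 × 5.67×10⁻⁸ × 2.10 × 2.85×10^9 = 331 W.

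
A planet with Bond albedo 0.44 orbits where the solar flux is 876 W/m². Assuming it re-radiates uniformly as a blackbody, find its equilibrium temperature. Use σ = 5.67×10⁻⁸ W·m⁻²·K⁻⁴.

T ≈ 216 K

Power absorbed = (1−a)S·πR²; power emitted = 4πR²σT⁴. Equating and cancelling πR²:
T = ((1−a)S / 4σ)^(1/4) = (491 / (4 × 5.67×10⁻⁸))^(1/4) = (2.16×10^9)^(1/4).
T = 216 K.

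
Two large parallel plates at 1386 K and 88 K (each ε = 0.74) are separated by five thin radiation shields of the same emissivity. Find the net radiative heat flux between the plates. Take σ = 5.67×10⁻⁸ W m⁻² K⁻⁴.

q ≈ 20500 W/m²

Each of the 6 gaps contributes resistance (2/ε − 1) = 2/0.74 − 1 = 1.703; total = 10.22.
q = σ(T₁⁴ − T₂⁴) / 10.22 = 5.67×10⁻⁸ × 3.69×10^12 / 10.22 = 20500 W/m².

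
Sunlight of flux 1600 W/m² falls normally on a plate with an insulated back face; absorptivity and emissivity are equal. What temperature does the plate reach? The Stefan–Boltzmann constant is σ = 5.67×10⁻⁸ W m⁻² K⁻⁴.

Absorbed flux αS = emitted flux εσT⁴ (one radiating face); with α = ε, T = (S/σ)^(1/4).
T = (1600 / 5.67×10⁻⁸)^(1/4) = (2.82×10^10)^(1/4).
T = 410 K.

T ≈ 410 K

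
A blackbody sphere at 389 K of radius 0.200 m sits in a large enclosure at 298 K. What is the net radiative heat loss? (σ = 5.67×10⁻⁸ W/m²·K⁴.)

Q ≈ 428 W

A = 4πr² = 4π × (0.200)² = 0.503 m².
Q = σA(T⁴ − T_s⁴). T⁴ − T_s⁴ = (389)⁴ − (298)⁴ = 2.29×10^10 − 7.89×10^9 = 1.50×10^10 K⁴.
Q = 5.67×10⁻⁸ × 0.503 × 1.50×10^10 = 428 W.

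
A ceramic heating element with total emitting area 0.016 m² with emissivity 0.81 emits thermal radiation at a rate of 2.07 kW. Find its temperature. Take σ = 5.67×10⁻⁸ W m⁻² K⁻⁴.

T ≈ 1300 K

From P = εσAT⁴, T = (P / εσA)^(1/4) = (2070 / (0.81 × 5.67×10⁻⁸ × 0.0160))^(1/4).
T = (2.82×10^12)^(1/4) = 1300 K.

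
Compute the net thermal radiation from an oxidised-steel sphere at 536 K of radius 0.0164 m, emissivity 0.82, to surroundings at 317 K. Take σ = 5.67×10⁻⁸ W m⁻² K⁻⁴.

A = 4πr² = 4π × (0.0164)² = 3.38×10^-3 m².
Q = εσA(T⁴ − T_s⁴). T⁴ − T_s⁴ = (536)⁴ − (317)⁴ = 8.25×10^10 − 1.01×10^10 = 7.24×10^10 K⁴.
Q = 0.82 × 5.67×10⁻⁸ × 3.38×10^-3 × 7.24×10^10 = 11.4 W.

Q ≈ 11.4 W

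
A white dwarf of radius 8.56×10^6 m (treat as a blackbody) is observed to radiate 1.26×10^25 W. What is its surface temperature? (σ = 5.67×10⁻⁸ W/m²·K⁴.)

T ≈ 22200 K

A = 4πr² = 4π × (8.56×10^6)² = 9.21×10^14 m².
From P = σAT⁴, T = (P / σA)^(1/4) = (1.26×10^25 / (5.67×10⁻⁸ × 9.21×10^14))^(1/4).
T = (2.41×10^17)^(1/4) = 22200 K.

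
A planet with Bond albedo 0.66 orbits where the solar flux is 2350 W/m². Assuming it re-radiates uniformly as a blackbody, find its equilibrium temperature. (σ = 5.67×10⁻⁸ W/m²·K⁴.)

T ≈ 244 K

Power absorbed = (1−a)S·πR²; power emitted = 4πR²σT⁴. Equating and cancelling πR²:
T = ((1−a)S / 4σ)^(1/4) = (799 / (4 × 5.67×10⁻⁸))^(1/4) = (3.52×10^9)^(1/4).
T = 244 K.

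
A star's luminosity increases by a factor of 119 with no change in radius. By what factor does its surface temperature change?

P ∝ T⁴ ⇒ T ∝ P^(1/4), so T scales by (119)^(1/4) = 3.30.

factor ≈ 3.30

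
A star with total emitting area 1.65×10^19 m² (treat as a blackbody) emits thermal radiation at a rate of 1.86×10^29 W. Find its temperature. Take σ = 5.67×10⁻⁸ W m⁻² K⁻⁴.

T ≈ 21100 K

From P = σAT⁴, T = (P / σA)^(1/4) = (1.86×10^29 / (5.67×10⁻⁸ × 1.65×10^19))^(1/4).
T = (1.99×10^17)^(1/4) = 21100 K.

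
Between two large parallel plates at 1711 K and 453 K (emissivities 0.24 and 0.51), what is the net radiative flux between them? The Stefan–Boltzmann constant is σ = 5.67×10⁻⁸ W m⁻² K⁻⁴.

For two large parallel gray plates, q = σ(T₁⁴ − T₂⁴) / (1/ε₁ + 1/ε₂ − 1).
1/ε₁ + 1/ε₂ − 1 = 1/0.24 + 1/0.51 − 1 = 5.127.
T₁⁴ − T₂⁴ = 8.57×10^12 − 4.21×10^10 = 8.53×10^12 K⁴.
q = 5.67×10⁻⁸ × 8.53×10^12 / 5.127 = 94300 W/m².

q ≈ 94300 W/m²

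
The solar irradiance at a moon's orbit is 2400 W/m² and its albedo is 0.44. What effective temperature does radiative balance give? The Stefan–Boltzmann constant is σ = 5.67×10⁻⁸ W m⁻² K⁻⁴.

T ≈ 277 K

Power absorbed = (1−a)S·πR²; power emitted = 4πR²σT⁴. Equating and cancelling πR²:
T = ((1−a)S / 4σ)^(1/4) = (1340 / (4 × 5.67×10⁻⁸))^(1/4) = (5.93×10^9)^(1/4).
T = 277 K.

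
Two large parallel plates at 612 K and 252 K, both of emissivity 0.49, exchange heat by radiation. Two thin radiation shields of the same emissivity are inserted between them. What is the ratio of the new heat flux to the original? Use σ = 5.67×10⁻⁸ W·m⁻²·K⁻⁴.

ratio ≈ 0.333

With N identical shields there are N+1 = 3 gaps in series, each with the same radiative resistance, so the flux falls to 1/(N+1) of its unshielded value.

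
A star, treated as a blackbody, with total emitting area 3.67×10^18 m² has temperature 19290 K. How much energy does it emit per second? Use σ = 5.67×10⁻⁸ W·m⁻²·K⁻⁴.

P = σAT⁴ = 5.67×10⁻⁸ × 3.67×10^18 × (19290)⁴ = 5.67×10⁻⁸ × 3.67×10^18 × 1.38×10^17.
P = 2.88×10^28 W.

P ≈ 2.88×10^28 W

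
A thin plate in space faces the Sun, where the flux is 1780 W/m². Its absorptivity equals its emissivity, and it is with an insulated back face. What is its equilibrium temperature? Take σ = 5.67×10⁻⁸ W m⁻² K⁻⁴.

Absorbed flux αS = emitted flux εσT⁴ (one radiating face); with α = ε, T = (S/σ)^(1/4).
T = (1780 / 5.67×10⁻⁸)^(1/4) = (3.14×10^10)^(1/4).
T = 421 K.

T ≈ 421 K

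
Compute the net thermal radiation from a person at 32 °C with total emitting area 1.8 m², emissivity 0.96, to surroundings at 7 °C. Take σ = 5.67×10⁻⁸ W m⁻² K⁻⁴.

Convert: 32 °C = 305 K; 7 °C = 280 K.
Q = εσA(T⁴ − T_s⁴). T⁴ − T_s⁴ = (305)⁴ − (280)⁴ = 8.65×10^9 − 6.15×10^9 = 2.51×10^9 K⁴.
Q = 0.96 × 5.67×10⁻⁸ × 1.80 × 2.51×10^9 = 246 W.

Q ≈ 246 W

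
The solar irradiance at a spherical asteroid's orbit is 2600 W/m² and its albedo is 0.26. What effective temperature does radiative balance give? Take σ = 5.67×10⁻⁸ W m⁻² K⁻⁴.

T ≈ 303 K

Power absorbed = (1−a)S·πR²; power emitted = 4πR²σT⁴. Equating and cancelling πR²:
T = ((1−a)S / 4σ)^(1/4) = (1920 / (4 × 5.67×10⁻⁸))^(1/4) = (8.48×10^9)^(1/4).
T = 303 K.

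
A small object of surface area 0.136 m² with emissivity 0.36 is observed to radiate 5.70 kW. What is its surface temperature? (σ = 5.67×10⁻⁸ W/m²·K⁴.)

T ≈ 1200 K

From P = εσAT⁴, T = (P / εσA)^(1/4) = (5700 / (0.36 × 5.67×10⁻⁸ × 0.136))^(1/4).
T = (2.05×10^12)^(1/4) = 1200 K.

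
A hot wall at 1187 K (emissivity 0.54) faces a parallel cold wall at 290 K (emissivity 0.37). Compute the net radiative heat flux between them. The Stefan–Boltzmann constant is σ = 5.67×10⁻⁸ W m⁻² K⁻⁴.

q ≈ 31600 W/m²

For two large parallel gray plates, q = σ(T₁⁴ − T₂⁴) / (1/ε₁ + 1/ε₂ − 1).
1/ε₁ + 1/ε₂ − 1 = 1/0.54 + 1/0.37 − 1 = 3.555.
T₁⁴ − T₂⁴ = 1.99×10^12 − 7.07×10^9 = 1.98×10^12 K⁴.
q = 5.67×10⁻⁸ × 1.98×10^12 / 3.555 = 31600 W/m².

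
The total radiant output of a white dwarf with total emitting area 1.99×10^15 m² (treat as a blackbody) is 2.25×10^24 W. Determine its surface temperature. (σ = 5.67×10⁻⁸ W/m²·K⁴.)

T ≈ 11900 K

From P = σAT⁴, T = (P / σA)^(1/4) = (2.25×10^24 / (5.67×10⁻⁸ × 1.99×10^15))^(1/4).
T = (1.99×10^16)^(1/4) = 11900 K.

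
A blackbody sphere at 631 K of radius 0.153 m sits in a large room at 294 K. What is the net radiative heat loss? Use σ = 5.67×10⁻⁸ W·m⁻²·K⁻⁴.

Q ≈ 2520 W

A = 4πr² = 4π × (0.153)² = 0.294 m².
Q = σA(T⁴ − T_s⁴). T⁴ − T_s⁴ = (631)⁴ − (294)⁴ = 1.59×10^11 − 7.47×10^9 = 1.51×10^11 K⁴.
Q = 5.67×10⁻⁸ × 0.294 × 1.51×10^11 = 2520 W.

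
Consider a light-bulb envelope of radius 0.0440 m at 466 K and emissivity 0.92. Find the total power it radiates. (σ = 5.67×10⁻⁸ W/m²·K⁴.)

A = 4πr² = 4π × (0.0440)² = 0.0243 m².
P = εσAT⁴ = 0.92 × 5.67×10⁻⁸ × 0.0243 × (466)⁴ = 0.92 × 5.67×10⁻⁸ × 0.0243 × 4.72×10^10.
P = 59.8 W.

P ≈ 59.8 W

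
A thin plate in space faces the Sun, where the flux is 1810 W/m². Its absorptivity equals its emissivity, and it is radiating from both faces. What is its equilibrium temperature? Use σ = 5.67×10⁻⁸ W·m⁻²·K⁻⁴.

T ≈ 355 K

Absorbed flux αS = emitted flux 2εσT⁴ per unit area; with α = ε this gives T = (S/2σ)^(1/4).
T = (1810 / (2 × 5.67×10⁻⁸))^(1/4) = (1.60×10^10)^(1/4).
T = 355 K.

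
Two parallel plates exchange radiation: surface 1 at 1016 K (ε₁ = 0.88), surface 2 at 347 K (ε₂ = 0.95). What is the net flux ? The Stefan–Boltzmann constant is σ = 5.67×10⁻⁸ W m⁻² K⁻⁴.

q ≈ 50100 W/m²

For two large parallel gray plates, q = σ(T₁⁴ − T₂⁴) / (1/ε₁ + 1/ε₂ − 1).
1/ε₁ + 1/ε₂ − 1 = 1/0.88 + 1/0.95 − 1 = 1.189.
T₁⁴ − T₂⁴ = 1.07×10^12 − 1.45×10^10 = 1.05×10^12 K⁴.
q = 5.67×10⁻⁸ × 1.05×10^12 / 1.189 = 50100 W/m².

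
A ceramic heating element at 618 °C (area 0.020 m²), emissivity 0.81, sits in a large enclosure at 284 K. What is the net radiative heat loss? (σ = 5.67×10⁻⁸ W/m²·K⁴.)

Convert: 618 °C = 891 K.
Q = εσA(T⁴ − T_s⁴). T⁴ − T_s⁴ = (891)⁴ − (284)⁴ = 6.30×10^11 − 6.51×10^9 = 6.24×10^11 K⁴.
Q = 0.81 × 5.67×10⁻⁸ × 0.0200 × 6.24×10^11 = 573 W.

Q ≈ 573 W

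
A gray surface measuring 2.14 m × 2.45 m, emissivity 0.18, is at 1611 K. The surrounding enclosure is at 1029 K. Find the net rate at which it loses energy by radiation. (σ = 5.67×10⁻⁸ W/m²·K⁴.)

A = 2.14 × 2.45 = 5.24 m².
Q = εσA(T⁴ − T_s⁴). T⁴ − T_s⁴ = (1611)⁴ − (1029)⁴ = 6.74×10^12 − 1.12×10^12 = 5.61×10^12 K⁴.
Q = 0.18 × 5.67×10⁻⁸ × 5.24 × 5.61×10^12 = 3.00×10^5 W.

Q ≈ 3.00×10^5 W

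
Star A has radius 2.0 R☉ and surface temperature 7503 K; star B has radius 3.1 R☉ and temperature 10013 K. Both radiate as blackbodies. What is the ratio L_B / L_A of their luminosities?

L = 4πR²σT⁴ ∝ R²T⁴, so L_B/L_A = (3.1/2.0)² × (10013/7503)⁴ = 2.40 × 3.17 = 7.62.

L_B/L_A ≈ 7.62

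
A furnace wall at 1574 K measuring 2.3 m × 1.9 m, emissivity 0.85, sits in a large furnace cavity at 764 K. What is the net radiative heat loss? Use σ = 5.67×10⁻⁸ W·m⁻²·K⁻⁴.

Q ≈ 1.22×10^6 W

A = 2.3 × 1.9 = 4.37 m².
Q = εσA(T⁴ − T_s⁴). T⁴ − T_s⁴ = (1574)⁴ − (764)⁴ = 6.14×10^12 − 3.41×10^11 = 5.80×10^12 K⁴.
Q = 0.85 × 5.67×10⁻⁸ × 4.37 × 5.80×10^12 = 1.22×10^6 W.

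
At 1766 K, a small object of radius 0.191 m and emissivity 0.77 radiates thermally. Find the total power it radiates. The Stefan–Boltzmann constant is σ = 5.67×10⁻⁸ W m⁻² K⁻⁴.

P ≈ 1.95×10^5 W

A = 4πr² = 4π × (0.191)² = 0.458 m².
Stefan–Boltzmann: P = εσAT⁴ = 0.77 × 5.67×10⁻⁸ × 0.458 × (1766)⁴ = 0.77 × 5.67×10⁻⁸ × 0.458 × 9.73×10^12.
P = 1.95×10^5 W.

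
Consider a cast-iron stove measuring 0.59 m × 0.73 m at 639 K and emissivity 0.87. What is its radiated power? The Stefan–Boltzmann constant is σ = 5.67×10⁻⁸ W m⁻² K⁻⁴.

A = 0.59 × 0.73 = 0.431 m².
Stefan–Boltzmann: P = εσAT⁴ = 0.87 × 5.67×10⁻⁸ × 0.431 × (639)⁴ = 0.87 × 5.67×10⁻⁸ × 0.431 × 1.67×10^11.
P = 3540 W.

P ≈ 3540 W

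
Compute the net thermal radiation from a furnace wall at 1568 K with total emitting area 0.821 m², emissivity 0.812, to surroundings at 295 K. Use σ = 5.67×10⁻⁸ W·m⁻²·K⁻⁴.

Q ≈ 2.28×10^5 W

Q = εσA(T⁴ − T_s⁴). T⁴ − T_s⁴ = (1568)⁴ − (295)⁴ = 6.04×10^12 − 7.57×10^9 = 6.04×10^12 K⁴.
Q = 0.812 × 5.67×10⁻⁸ × 0.821 × 6.04×10^12 = 2.28×10^5 W.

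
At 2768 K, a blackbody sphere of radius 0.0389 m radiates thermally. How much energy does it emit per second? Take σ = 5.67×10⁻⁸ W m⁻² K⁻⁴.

P ≈ 63300 W

A = 4πr² = 4π × (0.0389)² = 0.0190 m².
P = σAT⁴ = 5.67×10⁻⁸ × 0.0190 × (2768)⁴ = 5.67×10⁻⁸ × 0.0190 × 5.87×10^13.
P = 63300 W.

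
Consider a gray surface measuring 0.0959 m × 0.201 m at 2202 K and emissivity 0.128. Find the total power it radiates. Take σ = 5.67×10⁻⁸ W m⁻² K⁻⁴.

A = 0.0959 × 0.201 = 0.0193 m².
P = εσAT⁴ = 0.128 × 5.67×10⁻⁸ × 0.0193 × (2202)⁴ = 0.128 × 5.67×10⁻⁸ × 0.0193 × 2.35×10^13.
P = 3290 W.

P ≈ 3290 W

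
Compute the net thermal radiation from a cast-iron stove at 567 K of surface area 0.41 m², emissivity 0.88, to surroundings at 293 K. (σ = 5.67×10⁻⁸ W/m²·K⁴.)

Q ≈ 1960 W

Q = εσA(T⁴ − T_s⁴). T⁴ − T_s⁴ = (567)⁴ − (293)⁴ = 1.03×10^11 − 7.37×10^9 = 9.60×10^10 K⁴.
Q = 0.88 × 5.67×10⁻⁸ × 0.410 × 9.60×10^10 = 1960 W.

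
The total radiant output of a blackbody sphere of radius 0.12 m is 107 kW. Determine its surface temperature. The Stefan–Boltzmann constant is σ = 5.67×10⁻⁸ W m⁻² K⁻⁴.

A = 4πr² = 4π × (0.12)² = 0.181 m².
From P = σAT⁴, T = (P / σA)^(1/4) = (1.07×10^5 / (5.67×10⁻⁸ × 0.181))^(1/4).
T = (1.04×10^13)^(1/4) = 1800 K.

T ≈ 1800 K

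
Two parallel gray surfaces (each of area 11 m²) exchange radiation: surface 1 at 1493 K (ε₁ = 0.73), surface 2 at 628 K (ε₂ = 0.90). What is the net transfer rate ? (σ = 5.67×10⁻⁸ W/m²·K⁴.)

Q ≈ 2.03×10^6 W

For two large parallel gray plates, q = σ(T₁⁴ − T₂⁴) / (1/ε₁ + 1/ε₂ − 1).
1/ε₁ + 1/ε₂ − 1 = 1/0.73 + 1/0.90 − 1 = 1.481.
T₁⁴ − T₂⁴ = 4.97×10^12 − 1.56×10^11 = 4.81×10^12 K⁴.
q = 5.67×10⁻⁸ × 4.81×10^12 / 1.481 = 1.84×10^5 W/m².
Q = q·A = 1.84×10^5 × 11 = 2.03×10^6 W.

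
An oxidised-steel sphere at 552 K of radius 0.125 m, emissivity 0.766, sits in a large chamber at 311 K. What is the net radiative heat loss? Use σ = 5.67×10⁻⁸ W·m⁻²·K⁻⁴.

Q ≈ 712 W

A = 4πr² = 4π × (0.125)² = 0.196 m².
Q = εσA(T⁴ − T_s⁴). T⁴ − T_s⁴ = (552)⁴ − (311)⁴ = 9.28×10^10 − 9.35×10^9 = 8.35×10^10 K⁴.
Q = 0.766 × 5.67×10⁻⁸ × 0.196 × 8.35×10^10 = 712 W.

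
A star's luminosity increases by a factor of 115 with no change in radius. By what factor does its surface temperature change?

factor ≈ 3.27

P ∝ T⁴ ⇒ T ∝ P^(1/4), so T scales by (115)^(1/4) = 3.27.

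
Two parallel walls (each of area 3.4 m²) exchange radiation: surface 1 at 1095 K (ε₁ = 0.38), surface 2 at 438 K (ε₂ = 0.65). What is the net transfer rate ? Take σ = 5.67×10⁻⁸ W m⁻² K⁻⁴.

Q ≈ 85200 W

For two large parallel gray plates, q = σ(T₁⁴ − T₂⁴) / (1/ε₁ + 1/ε₂ − 1).
1/ε₁ + 1/ε₂ − 1 = 1/0.38 + 1/0.65 − 1 = 3.170.
T₁⁴ − T₂⁴ = 1.44×10^12 − 3.68×10^10 = 1.40×10^12 K⁴.
q = 5.67×10⁻⁸ × 1.40×10^12 / 3.170 = 25100 W/m².
Q = q·A = 25100 × 3.4 = 85200 W.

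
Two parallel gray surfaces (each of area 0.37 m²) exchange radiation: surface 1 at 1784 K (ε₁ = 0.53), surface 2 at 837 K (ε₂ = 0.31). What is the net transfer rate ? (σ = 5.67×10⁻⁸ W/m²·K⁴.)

Q ≈ 49200 W

For two large parallel gray plates, q = σ(T₁⁴ − T₂⁴) / (1/ε₁ + 1/ε₂ − 1).
1/ε₁ + 1/ε₂ − 1 = 1/0.53 + 1/0.31 − 1 = 4.113.
T₁⁴ − T₂⁴ = 1.01×10^13 − 4.91×10^11 = 9.64×10^12 K⁴.
q = 5.67×10⁻⁸ × 9.64×10^12 / 4.113 = 1.33×10^5 W/m².
Q = q·A = 1.33×10^5 × 0.37 = 49200 W.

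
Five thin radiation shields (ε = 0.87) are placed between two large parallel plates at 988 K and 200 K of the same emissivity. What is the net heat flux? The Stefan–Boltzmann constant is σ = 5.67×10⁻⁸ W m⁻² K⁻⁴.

Each of the 6 gaps contributes resistance (2/ε − 1) = 2/0.87 − 1 = 1.299; total = 7.793.
q = σ(T₁⁴ − T₂⁴) / 7.793 = 5.67×10⁻⁸ × 9.51×10^11 / 7.793 = 6920 W/m².

q ≈ 6920 W/m²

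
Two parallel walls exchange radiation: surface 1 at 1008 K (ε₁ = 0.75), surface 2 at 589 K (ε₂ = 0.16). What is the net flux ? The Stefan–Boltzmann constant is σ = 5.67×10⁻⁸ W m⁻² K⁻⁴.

q ≈ 7860 W/m²

For two large parallel gray plates, q = σ(T₁⁴ − T₂⁴) / (1/ε₁ + 1/ε₂ − 1).
1/ε₁ + 1/ε₂ − 1 = 1/0.75 + 1/0.16 − 1 = 6.583.
T₁⁴ − T₂⁴ = 1.03×10^12 − 1.20×10^11 = 9.12×10^11 K⁴.
q = 5.67×10⁻⁸ × 9.12×10^11 / 6.583 = 7860 W/m².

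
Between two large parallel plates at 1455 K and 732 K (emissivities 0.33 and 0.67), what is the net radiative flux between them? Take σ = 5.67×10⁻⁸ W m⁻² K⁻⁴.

q ≈ 67500 W/m²

For two large parallel gray plates, q = σ(T₁⁴ − T₂⁴) / (1/ε₁ + 1/ε₂ − 1).
1/ε₁ + 1/ε₂ − 1 = 1/0.33 + 1/0.67 − 1 = 3.523.
T₁⁴ − T₂⁴ = 4.48×10^12 − 2.87×10^11 = 4.19×10^12 K⁴.
q = 5.67×10⁻⁸ × 4.19×10^12 / 3.523 = 67500 W/m².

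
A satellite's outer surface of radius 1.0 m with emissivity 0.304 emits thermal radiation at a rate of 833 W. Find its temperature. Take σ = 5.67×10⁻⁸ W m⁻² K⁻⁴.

T ≈ 249 K

A = 4πr² = 4π × (1.0)² = 12.6 m².
From P = εσAT⁴, T = (P / εσA)^(1/4) = (833 / (0.304 × 5.67×10⁻⁸ × 12.6))^(1/4).
T = (3.85×10^9)^(1/4) = 249 K.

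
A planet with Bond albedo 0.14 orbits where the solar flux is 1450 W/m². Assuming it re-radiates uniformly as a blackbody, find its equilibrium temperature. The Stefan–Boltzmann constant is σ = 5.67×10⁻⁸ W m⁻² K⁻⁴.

T ≈ 272 K

Power absorbed = (1−a)S·πR²; power emitted = 4πR²σT⁴. Equating and cancelling πR²:
T = ((1−a)S / 4σ)^(1/4) = (1250 / (4 × 5.67×10⁻⁸))^(1/4) = (5.50×10^9)^(1/4).
T = 272 K.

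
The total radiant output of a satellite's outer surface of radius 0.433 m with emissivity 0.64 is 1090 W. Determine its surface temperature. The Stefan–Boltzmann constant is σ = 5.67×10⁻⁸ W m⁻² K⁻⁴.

A = 4πr² = 4π × (0.433)² = 2.36 m².
From P = εσAT⁴, T = (P / εσA)^(1/4) = (1090 / (0.64 × 5.67×10⁻⁸ × 2.36))^(1/4).
T = (1.27×10^10)^(1/4) = 336 K.

T ≈ 336 K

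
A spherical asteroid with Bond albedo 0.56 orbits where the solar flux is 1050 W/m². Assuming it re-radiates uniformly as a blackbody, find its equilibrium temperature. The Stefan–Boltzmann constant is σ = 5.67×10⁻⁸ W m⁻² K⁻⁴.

Power absorbed = (1−a)S·πR²; power emitted = 4πR²σT⁴. Equating and cancelling πR²:
T = ((1−a)S / 4σ)^(1/4) = (462 / (4 × 5.67×10⁻⁸))^(1/4) = (2.04×10^9)^(1/4).
T = 212 K.

T ≈ 212 K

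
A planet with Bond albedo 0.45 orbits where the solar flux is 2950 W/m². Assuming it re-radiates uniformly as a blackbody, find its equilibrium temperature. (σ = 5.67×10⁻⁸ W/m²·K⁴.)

T ≈ 291 K

Power absorbed = (1−a)S·πR²; power emitted = 4πR²σT⁴. Equating and cancelling πR²:
T = ((1−a)S / 4σ)^(1/4) = (1620 / (4 × 5.67×10⁻⁸))^(1/4) = (7.15×10^9)^(1/4).
T = 291 K.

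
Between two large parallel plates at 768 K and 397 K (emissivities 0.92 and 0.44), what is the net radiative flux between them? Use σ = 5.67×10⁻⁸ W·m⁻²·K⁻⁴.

q ≈ 7760 W/m²

For two large parallel gray plates, q = σ(T₁⁴ − T₂⁴) / (1/ε₁ + 1/ε₂ − 1).
1/ε₁ + 1/ε₂ − 1 = 1/0.92 + 1/0.44 − 1 = 2.360.
T₁⁴ − T₂⁴ = 3.48×10^11 − 2.48×10^10 = 3.23×10^11 K⁴.
q = 5.67×10⁻⁸ × 3.23×10^11 / 2.360 = 7760 W/m².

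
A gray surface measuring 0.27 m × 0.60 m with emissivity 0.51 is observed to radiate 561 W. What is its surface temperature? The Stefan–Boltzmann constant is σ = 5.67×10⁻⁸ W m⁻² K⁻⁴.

T ≈ 588 K

A = 0.27 × 0.60 = 0.162 m².
From P = εσAT⁴, T = (P / εσA)^(1/4) = (561 / (0.51 × 5.67×10⁻⁸ × 0.162))^(1/4).
T = (1.20×10^11)^(1/4) = 588 K.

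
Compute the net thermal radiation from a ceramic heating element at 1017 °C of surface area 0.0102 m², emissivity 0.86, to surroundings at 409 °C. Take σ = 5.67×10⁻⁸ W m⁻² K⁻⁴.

Convert: 1017 °C = 1290 K; 409 °C = 682 K.
Q = εσA(T⁴ − T_s⁴). T⁴ − T_s⁴ = (1290)⁴ − (682)⁴ = 2.77×10^12 − 2.16×10^11 = 2.55×10^12 K⁴.
Q = 0.86 × 5.67×10⁻⁸ × 0.0102 × 2.55×10^12 = 1270 W.

Q ≈ 1270 W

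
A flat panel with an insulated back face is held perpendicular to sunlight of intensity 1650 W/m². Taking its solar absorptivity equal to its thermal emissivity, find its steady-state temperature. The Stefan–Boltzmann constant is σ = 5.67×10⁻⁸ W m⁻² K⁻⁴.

T ≈ 413 K

Absorbed flux αS = emitted flux εσT⁴ (one radiating face); with α = ε, T = (S/σ)^(1/4).
T = (1650 / 5.67×10⁻⁸)^(1/4) = (2.91×10^10)^(1/4).
T = 413 K.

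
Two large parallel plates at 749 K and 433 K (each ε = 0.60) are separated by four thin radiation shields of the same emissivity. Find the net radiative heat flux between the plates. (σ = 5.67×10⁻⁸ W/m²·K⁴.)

q ≈ 1360 W/m²

Each of the 5 gaps contributes resistance (2/ε − 1) = 2/0.60 − 1 = 2.333; total = 11.67.
q = σ(T₁⁴ − T₂⁴) / 11.67 = 5.67×10⁻⁸ × 2.80×10^11 / 11.67 = 1360 W/m².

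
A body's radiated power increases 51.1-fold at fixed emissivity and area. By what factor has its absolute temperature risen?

P ∝ T⁴ ⇒ T ∝ P^(1/4), so T scales by (51.1)^(1/4) = 2.67.

factor ≈ 2.67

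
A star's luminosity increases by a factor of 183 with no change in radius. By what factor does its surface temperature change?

factor ≈ 3.68

P ∝ T⁴ ⇒ T ∝ P^(1/4), so T scales by (183)^(1/4) = 3.68.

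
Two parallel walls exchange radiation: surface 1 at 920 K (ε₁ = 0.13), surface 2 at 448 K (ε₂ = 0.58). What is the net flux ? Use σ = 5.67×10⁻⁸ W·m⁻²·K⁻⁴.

q ≈ 4550 W/m²

For two large parallel gray plates, q = σ(T₁⁴ − T₂⁴) / (1/ε₁ + 1/ε₂ − 1).
1/ε₁ + 1/ε₂ − 1 = 1/0.13 + 1/0.58 − 1 = 8.416.
T₁⁴ − T₂⁴ = 7.16×10^11 − 4.03×10^10 = 6.76×10^11 K⁴.
q = 5.67×10⁻⁸ × 6.76×10^11 / 8.416 = 4550 W/m².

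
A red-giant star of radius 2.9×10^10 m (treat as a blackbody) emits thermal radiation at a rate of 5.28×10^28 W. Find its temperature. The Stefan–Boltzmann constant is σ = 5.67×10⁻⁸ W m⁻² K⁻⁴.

A = 4πr² = 4π × (2.9×10^10)² = 1.06×10^22 m².
From P = σAT⁴, T = (P / σA)^(1/4) = (5.28×10^28 / (5.67×10⁻⁸ × 1.06×10^22))^(1/4).
T = (8.81×10^13)^(1/4) = 3060 K.

T ≈ 3060 K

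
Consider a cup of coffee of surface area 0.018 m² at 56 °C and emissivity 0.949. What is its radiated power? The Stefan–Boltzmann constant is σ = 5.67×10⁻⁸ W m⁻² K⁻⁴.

56 °C = 329 K.
P = εσAT⁴ = 0.949 × 5.67×10⁻⁸ × 0.0180 × (329)⁴ = 0.949 × 5.67×10⁻⁸ × 0.0180 × 1.17×10^10.
P = 11.3 W.

P ≈ 11.3 W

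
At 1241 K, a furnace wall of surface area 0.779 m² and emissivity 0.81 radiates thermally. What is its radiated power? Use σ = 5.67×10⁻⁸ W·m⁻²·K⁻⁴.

P ≈ 84900 W

P = εσAT⁴ = 0.81 × 5.67×10⁻⁸ × 0.779 × (1241)⁴ = 0.81 × 5.67×10⁻⁸ × 0.779 × 2.37×10^12.
P = 84900 W.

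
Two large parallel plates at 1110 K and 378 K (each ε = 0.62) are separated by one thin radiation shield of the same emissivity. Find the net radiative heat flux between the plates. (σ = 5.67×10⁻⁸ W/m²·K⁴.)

Each of the 2 gaps contributes resistance (2/ε − 1) = 2/0.62 − 1 = 2.226; total = 4.452.
q = σ(T₁⁴ − T₂⁴) / 4.452 = 5.67×10⁻⁸ × 1.50×10^12 / 4.452 = 19100 W/m².

q ≈ 19100 W/m²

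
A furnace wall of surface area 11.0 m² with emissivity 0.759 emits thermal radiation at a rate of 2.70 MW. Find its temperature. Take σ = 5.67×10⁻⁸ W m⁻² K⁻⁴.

T ≈ 1550 K

From P = εσAT⁴, T = (P / εσA)^(1/4) = (2.70×10^6 / (0.759 × 5.67×10⁻⁸ × 11.0))^(1/4).
T = (5.70×10^12)^(1/4) = 1550 K.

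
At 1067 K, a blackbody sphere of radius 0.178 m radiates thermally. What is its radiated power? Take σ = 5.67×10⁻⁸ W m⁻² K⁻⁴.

P ≈ 29300 W

A = 4πr² = 4π × (0.178)² = 0.398 m².
P = σAT⁴ = 5.67×10⁻⁸ × 0.398 × (1067)⁴ = 5.67×10⁻⁸ × 0.398 × 1.30×10^12.
P = 29300 W.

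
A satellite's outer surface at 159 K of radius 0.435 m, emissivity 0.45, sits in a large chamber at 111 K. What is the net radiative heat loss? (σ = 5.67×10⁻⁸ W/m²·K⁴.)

A = 4πr² = 4π × (0.435)² = 2.38 m².
Q = εσA(T⁴ − T_s⁴). T⁴ − T_s⁴ = (159)⁴ − (111)⁴ = 6.39×10^8 − 1.52×10^8 = 4.87×10^8 K⁴.
Q = 0.45 × 5.67×10⁻⁸ × 2.38 × 4.87×10^8 = 29.6 W.

Q ≈ 29.6 W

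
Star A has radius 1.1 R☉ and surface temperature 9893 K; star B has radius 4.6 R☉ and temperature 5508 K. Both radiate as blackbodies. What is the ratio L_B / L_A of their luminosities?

L_B/L_A ≈ 1.68

L = 4πR²σT⁴ ∝ R²T⁴, so L_B/L_A = (4.6/1.1)² × (5508/9893)⁴ = 17.5 × 0.0961 = 1.68.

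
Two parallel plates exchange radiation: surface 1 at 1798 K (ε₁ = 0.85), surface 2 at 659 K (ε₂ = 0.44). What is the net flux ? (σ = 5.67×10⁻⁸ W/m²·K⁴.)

For two large parallel gray plates, q = σ(T₁⁴ − T₂⁴) / (1/ε₁ + 1/ε₂ − 1).
1/ε₁ + 1/ε₂ − 1 = 1/0.85 + 1/0.44 − 1 = 2.449.
T₁⁴ − T₂⁴ = 1.05×10^13 − 1.89×10^11 = 1.03×10^13 K⁴.
q = 5.67×10⁻⁸ × 1.03×10^13 / 2.449 = 2.38×10^5 W/m².

q ≈ 2.38×10^5 W/m²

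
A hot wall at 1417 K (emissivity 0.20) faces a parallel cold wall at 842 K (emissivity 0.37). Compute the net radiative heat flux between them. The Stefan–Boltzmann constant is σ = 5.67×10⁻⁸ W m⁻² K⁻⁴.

For two large parallel gray plates, q = σ(T₁⁴ − T₂⁴) / (1/ε₁ + 1/ε₂ − 1).
1/ε₁ + 1/ε₂ − 1 = 1/0.20 + 1/0.37 − 1 = 6.703.
T₁⁴ − T₂⁴ = 4.03×10^12 − 5.03×10^11 = 3.53×10^12 K⁴.
q = 5.67×10⁻⁸ × 3.53×10^12 / 6.703 = 29900 W/m².

q ≈ 29900 W/m²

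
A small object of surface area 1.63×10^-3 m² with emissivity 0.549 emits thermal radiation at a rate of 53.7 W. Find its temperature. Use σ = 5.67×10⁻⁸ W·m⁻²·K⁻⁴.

From P = εσAT⁴, T = (P / εσA)^(1/4) = (53.7 / (0.549 × 5.67×10⁻⁸ × 1.63×10^-3))^(1/4).
T = (1.06×10^12)^(1/4) = 1010 K.

T ≈ 1010 K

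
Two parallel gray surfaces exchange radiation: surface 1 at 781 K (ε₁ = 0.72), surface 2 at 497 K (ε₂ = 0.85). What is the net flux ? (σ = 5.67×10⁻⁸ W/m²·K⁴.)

For two large parallel gray plates, q = σ(T₁⁴ − T₂⁴) / (1/ε₁ + 1/ε₂ − 1).
1/ε₁ + 1/ε₂ − 1 = 1/0.72 + 1/0.85 − 1 = 1.565.
T₁⁴ − T₂⁴ = 3.72×10^11 − 6.10×10^10 = 3.11×10^11 K⁴.
q = 5.67×10⁻⁸ × 3.11×10^11 / 1.565 = 11300 W/m².

q ≈ 11300 W/m²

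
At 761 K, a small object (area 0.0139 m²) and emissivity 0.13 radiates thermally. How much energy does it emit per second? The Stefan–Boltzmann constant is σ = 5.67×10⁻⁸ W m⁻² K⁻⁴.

P = εσAT⁴ = 0.13 × 5.67×10⁻⁸ × 0.0139 × (761)⁴ = 0.13 × 5.67×10⁻⁸ × 0.0139 × 3.35×10^11.
P = 34.4 W.

P ≈ 34.4 W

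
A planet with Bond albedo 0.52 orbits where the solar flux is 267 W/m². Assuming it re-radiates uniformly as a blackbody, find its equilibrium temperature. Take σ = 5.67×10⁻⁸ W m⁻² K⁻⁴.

Power absorbed = (1−a)S·πR²; power emitted = 4πR²σT⁴. Equating and cancelling πR²:
T = ((1−a)S / 4σ)^(1/4) = (128 / (4 × 5.67×10⁻⁸))^(1/4) = (5.65×10^8)^(1/4).
T = 154 K.

T ≈ 154 K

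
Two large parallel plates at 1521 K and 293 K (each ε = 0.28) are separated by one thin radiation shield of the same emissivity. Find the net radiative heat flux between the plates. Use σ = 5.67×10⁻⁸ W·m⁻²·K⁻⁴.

Each of the 2 gaps contributes resistance (2/ε − 1) = 2/0.28 − 1 = 6.143; total = 12.29.
q = σ(T₁⁴ − T₂⁴) / 12.29 = 5.67×10⁻⁸ × 5.34×10^12 / 12.29 = 24700 W/m².

q ≈ 24700 W/m²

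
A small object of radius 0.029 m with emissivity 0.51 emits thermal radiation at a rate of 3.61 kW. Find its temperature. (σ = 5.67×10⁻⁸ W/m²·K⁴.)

A = 4πr² = 4π × (0.029)² = 0.0106 m².
From P = εσAT⁴, T = (P / εσA)^(1/4) = (3610 / (0.51 × 5.67×10⁻⁸ × 0.0106))^(1/4).
T = (1.18×10^13)^(1/4) = 1850 K.

T ≈ 1850 K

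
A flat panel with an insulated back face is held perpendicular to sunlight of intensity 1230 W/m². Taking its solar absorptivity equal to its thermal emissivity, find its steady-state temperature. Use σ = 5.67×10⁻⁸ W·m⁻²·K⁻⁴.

T ≈ 384 K

Absorbed flux αS = emitted flux εσT⁴ (one radiating face); with α = ε, T = (S/σ)^(1/4).
T = (1230 / 5.67×10⁻⁸)^(1/4) = (2.17×10^10)^(1/4).
T = 384 K.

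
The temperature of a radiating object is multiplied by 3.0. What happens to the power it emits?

factor ≈ 81.0

P ∝ T⁴, so the power scales as (3.0)⁴ = 81.0.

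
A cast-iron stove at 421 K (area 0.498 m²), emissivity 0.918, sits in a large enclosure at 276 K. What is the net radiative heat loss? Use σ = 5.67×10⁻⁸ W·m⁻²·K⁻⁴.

Q ≈ 664 W

Q = εσA(T⁴ − T_s⁴). T⁴ − T_s⁴ = (421)⁴ − (276)⁴ = 3.14×10^10 − 5.80×10^9 = 2.56×10^10 K⁴.
Q = 0.918 × 5.67×10⁻⁸ × 0.498 × 2.56×10^10 = 664 W.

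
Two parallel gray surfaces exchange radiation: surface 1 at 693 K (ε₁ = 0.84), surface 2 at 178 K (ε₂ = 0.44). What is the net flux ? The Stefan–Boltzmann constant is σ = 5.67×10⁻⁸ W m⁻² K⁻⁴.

q ≈ 5290 W/m²

For two large parallel gray plates, q = σ(T₁⁴ − T₂⁴) / (1/ε₁ + 1/ε₂ − 1).
1/ε₁ + 1/ε₂ − 1 = 1/0.84 + 1/0.44 − 1 = 2.463.
T₁⁴ − T₂⁴ = 2.31×10^11 − 1.00×10^9 = 2.30×10^11 K⁴.
q = 5.67×10⁻⁸ × 2.30×10^11 / 2.463 = 5290 W/m².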